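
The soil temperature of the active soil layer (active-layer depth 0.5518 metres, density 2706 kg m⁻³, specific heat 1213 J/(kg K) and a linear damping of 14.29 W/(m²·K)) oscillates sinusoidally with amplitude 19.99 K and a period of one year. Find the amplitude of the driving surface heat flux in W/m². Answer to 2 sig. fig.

290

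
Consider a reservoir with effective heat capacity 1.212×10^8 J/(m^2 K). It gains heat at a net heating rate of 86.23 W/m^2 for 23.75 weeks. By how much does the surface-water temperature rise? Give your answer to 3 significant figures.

Areal heat capacity C = 1.212×10^8 J/(m^2 K) (given).
Net heat input Q = F Δt = 86.23 × (23.75 weeks × 6.048×10^5 s/week) = 1.24×10^9 J/m².
ΔT = Q / C = 1.24×10^9 / 1.21×10^8 = 10.2 K.

10.2 K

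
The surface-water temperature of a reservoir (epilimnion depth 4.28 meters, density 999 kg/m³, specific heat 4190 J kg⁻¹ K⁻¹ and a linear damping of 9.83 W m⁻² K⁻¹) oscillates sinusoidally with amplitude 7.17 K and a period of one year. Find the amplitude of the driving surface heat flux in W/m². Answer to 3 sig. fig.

Areal heat capacity C = ρ c_p D = 999 × 4190 × 4.28 = 1.79×10^7 J/(m²·K).
ω = 2π / 3.15×10^7 s = 1.99×10^-7 s⁻¹.
√((Cω)² + λ²) = √((3.57)² + 9.83²) = 10.5 W/(m²·K).
F₀ = A × √((Cω)²+λ²) = 7.17 × 10.5 = 75.0 W/m².

75.0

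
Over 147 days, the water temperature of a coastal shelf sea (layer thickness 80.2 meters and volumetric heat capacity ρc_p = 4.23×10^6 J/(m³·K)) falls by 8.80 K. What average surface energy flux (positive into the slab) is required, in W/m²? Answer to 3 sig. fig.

Areal heat capacity C = ρc_p × D = 4.23×10^6 × 80.2 = 3.39×10^8 J/(m²·K).
Required heat per unit area: Q = C ΔT = 3.39×10^8 × -8.80 = -2.99×10^9 J/m².
Flux F = Q / Δt = -2.99×10^9 / 1.27×10^7 s = -235 W/m².

-235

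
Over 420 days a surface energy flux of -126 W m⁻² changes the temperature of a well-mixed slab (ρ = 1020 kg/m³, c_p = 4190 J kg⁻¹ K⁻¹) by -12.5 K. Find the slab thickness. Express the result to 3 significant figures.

85.6 m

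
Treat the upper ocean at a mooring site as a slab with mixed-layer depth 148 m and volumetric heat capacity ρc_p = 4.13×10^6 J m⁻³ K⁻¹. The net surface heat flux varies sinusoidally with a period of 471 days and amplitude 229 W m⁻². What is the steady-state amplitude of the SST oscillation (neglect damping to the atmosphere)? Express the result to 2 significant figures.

2.4 K

Areal heat capacity C = ρc_p × D = 4.13×10^6 × 148 = 6.11×10^8 J/(m²·K).
Angular frequency ω = 2π / T = 2π / 4.07×10^7 s = 1.54×10^-7 s⁻¹.
Cω = 6.11×10^8 × 1.54×10^-7 = 94.4 W/(m²·K).
Amplitude A = F₀ / (Cω) = 229 / 94.4 = 2.43 K.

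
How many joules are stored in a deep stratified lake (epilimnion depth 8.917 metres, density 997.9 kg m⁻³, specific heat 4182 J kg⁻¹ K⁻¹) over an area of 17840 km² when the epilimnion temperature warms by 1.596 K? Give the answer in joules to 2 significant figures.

Areal heat capacity C = ρ c_p D = 997.9 × 4182 × 8.917 = 3.72×10^7 J/(m²·K).
Heat per unit area: q = C ΔT = 3.72×10^7 × 1.596 = 5.94×10^7 J/m².
Total heat: Q = q × A = 5.94×10^7 × (17840 × 10⁶ m²) = 1.06×10^18 J.

1.1×10^18 J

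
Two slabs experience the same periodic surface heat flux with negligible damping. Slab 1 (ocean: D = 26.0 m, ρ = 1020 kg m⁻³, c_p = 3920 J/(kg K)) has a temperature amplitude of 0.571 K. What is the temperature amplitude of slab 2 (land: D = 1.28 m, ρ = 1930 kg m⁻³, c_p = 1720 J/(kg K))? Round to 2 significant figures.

14 K

C_ocean = 1.04×10^8 J/(m²·K); C_land = 4.25×10^6 J/(m²·K).
A ∝ 1/C ⇒ A_land = A_ocean × C_ocean/C_land = 0.571 × 24.5 = 14.0 K.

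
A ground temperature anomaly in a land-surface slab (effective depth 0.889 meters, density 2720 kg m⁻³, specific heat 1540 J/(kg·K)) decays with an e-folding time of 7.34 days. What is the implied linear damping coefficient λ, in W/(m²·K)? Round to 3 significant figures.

Areal heat capacity C = ρ c_p D = 2720 × 1540 × 0.889 = 3.72×10^6 J m⁻² K⁻¹.
τ = 7.34 days = 6.34×10^5 s.
λ = C / τ = 3.72×10^6 / 6.34×10^5 = 5.87 W/(m²·K).

5.87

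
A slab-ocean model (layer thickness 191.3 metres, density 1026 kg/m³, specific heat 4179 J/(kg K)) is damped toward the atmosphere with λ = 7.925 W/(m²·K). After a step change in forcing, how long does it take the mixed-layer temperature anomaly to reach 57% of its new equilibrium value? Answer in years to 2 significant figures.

2.8 years

Areal heat capacity C = ρ c_p D = 1026 × 4179 × 191.3 = 8.20×10^8 J/(m^2 K).
τ = C / λ = 8.20×10^8 / 7.925 = 1.03×10^8 s.
Fraction reached: 1 − e^(−t/τ) = 0.57 ⇒ t = −τ ln(1 − 0.57) = τ × 0.844.
t = 8.73×10^7 s = 2.77 years.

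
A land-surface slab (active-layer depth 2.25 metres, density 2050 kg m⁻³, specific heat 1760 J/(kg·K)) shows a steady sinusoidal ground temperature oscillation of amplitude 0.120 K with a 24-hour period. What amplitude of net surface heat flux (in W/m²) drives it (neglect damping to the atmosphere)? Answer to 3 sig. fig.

70.8

Areal heat capacity C = ρ c_p D = 2050 × 1760 × 2.25 = 8.12×10^6 J/(m²·K).
ω = 2π / 86400 s = 7.27×10^-5 s⁻¹.
Cω = 8.12×10^6 × 7.27×10^-5 = 590 W/(m²·K).
F₀ = A × Cω = 0.120 × 590 = 70.8 W/m².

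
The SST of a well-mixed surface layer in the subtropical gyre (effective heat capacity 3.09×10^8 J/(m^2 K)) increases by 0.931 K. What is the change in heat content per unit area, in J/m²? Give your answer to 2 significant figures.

2.9×10^8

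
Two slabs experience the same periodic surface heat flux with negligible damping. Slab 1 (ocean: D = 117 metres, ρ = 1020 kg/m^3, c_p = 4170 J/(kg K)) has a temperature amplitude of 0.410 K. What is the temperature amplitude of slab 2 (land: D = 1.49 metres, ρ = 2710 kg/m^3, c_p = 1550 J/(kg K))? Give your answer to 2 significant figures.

33 K

C_ocean = 4.98×10^8 J/(m²·K); C_land = 6.26×10^6 J/(m²·K).
A ∝ 1/C ⇒ A_land = A_ocean × C_ocean/C_land = 0.410 × 79.5 = 32.6 K.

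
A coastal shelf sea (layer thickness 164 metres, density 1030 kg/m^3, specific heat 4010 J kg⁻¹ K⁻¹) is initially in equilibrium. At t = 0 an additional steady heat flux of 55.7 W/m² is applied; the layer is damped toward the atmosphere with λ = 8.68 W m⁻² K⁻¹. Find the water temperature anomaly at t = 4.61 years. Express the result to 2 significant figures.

Areal heat capacity C = ρ c_p D = 1030 × 4010 × 164 = 6.77×10^8 J/(m^2 K).
τ = C / λ = 6.77×10^8 / 8.68 = 7.80×10^7 s.
Equilibrium anomaly ΔT_eq = F / λ = 55.7 / 8.68 = 6.42 K.
t = 4.61 years = 1.45×10^8 s, so t/τ = 1.86.
ΔT(t) = ΔT_eq (1 − e^(−t/τ)) = 6.42 × (1 − e^−1.86) = 5.42 K.

5.4 K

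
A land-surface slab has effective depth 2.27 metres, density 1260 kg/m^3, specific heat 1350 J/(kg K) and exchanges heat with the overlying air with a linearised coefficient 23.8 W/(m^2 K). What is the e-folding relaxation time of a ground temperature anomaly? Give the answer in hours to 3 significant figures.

Areal heat capacity C = ρ c_p D = 1260 × 1350 × 2.27 = 3.86×10^6 J/(m²·K).
Relaxation time τ = C / λ = 3.86×10^6 / 23.8 = 1.62×10^5 s.
In hours: 1.62×10^5 s / (3600 s/hour) = 45.1 hours.

45.1 hours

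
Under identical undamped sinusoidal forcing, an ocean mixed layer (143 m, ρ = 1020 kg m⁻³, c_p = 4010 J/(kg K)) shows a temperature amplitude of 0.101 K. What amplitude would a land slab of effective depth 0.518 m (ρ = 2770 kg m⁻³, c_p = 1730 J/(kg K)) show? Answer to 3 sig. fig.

23.8 K

C_ocean = 5.85×10^8 J/(m²·K); C_land = 2.48×10^6 J/(m²·K).
A ∝ 1/C ⇒ A_land = A_ocean × C_ocean/C_land = 0.101 × 236 = 23.8 K.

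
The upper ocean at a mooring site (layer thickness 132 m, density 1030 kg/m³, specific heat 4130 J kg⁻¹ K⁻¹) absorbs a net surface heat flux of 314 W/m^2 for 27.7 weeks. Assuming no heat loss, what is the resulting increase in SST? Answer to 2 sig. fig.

9.4 K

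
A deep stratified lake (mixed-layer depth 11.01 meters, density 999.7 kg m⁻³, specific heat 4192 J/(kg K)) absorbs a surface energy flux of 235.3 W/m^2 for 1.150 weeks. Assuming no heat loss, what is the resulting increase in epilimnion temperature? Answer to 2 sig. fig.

3.5 K

Areal heat capacity C = ρ c_p D = 999.7 × 4192 × 11.01 = 4.61×10^7 J m⁻² K⁻¹.
Net heat input Q = F Δt = 235.3 × (1.150 weeks × 6.048×10^5 s/week) = 1.64×10^8 J/m².
ΔT = Q / C = 1.64×10^8 / 4.61×10^7 = 3.55 K.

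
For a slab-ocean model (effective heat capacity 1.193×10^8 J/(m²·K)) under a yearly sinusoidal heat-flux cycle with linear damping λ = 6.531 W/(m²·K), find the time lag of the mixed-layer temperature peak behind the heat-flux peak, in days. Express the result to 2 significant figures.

Areal heat capacity C = 1.193×10^8 J/(m²·K) (given).
ω = 2π / 3.15×10^7 s = 1.99×10^-7 s⁻¹.
Phase lag φ = arctan(Cω/λ) = arctan(23.8/6.531) = 1.30 rad.
Time lag = φ / ω = 1.30 / 1.99×10^-7 = 6.54×10^6 s = 75.7 days.

76 days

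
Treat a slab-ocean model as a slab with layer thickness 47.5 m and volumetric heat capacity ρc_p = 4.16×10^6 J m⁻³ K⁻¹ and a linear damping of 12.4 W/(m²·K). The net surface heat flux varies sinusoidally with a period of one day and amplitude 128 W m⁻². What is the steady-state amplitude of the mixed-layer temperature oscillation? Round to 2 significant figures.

0.0089 K

Areal heat capacity C = ρc_p × D = 4.16×10^6 × 47.5 = 1.98×10^8 J/(m²·K).
Angular frequency ω = 2π / T = 2π / 86400 s = 7.27×10^-5 s⁻¹.
√((Cω)² + λ²) = √((14400)² + 12.4²) = 14400 W/(m²·K).
Amplitude A = F₀ / √((Cω)²+λ²) = 128 / 14400 = 0.00891 K.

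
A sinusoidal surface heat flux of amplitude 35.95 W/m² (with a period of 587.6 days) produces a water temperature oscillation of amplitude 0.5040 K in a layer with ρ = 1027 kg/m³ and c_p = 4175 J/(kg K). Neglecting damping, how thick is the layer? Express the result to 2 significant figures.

130 m

ω = 2π / 5.08×10^7 s = 1.24×10^-7 s⁻¹.
Required C = F₀ / (A ω) = 35.95 / (0.5040 × 1.24×10^-7) = 5.76×10^8 J/(m²·K).
D = C / (ρ c_p) = 5.76×10^8 / (1027 × 4175) = 134 m.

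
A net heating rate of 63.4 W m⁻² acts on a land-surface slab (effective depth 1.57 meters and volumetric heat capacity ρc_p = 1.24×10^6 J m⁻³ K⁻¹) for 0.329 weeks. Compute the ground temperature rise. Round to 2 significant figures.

Areal heat capacity C = ρc_p × D = 1.24×10^6 × 1.57 = 1.95×10^6 J/(m^2 K).
Net heat input Q = F Δt = 63.4 × (0.329 weeks × 6.048×10^5 s/week) = 1.26×10^7 J/m².
ΔT = Q / C = 1.26×10^7 / 1.95×10^6 = 6.48 K.

6.5 K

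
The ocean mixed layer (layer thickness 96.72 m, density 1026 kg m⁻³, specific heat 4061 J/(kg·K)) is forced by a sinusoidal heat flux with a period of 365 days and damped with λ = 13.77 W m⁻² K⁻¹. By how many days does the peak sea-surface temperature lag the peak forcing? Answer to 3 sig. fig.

Areal heat capacity C = ρ c_p D = 1026 × 4061 × 96.72 = 4.03×10^8 J/(m^2 K).
ω = 2π / 3.15×10^7 s = 1.99×10^-7 s⁻¹.
Phase lag φ = arctan(Cω/λ) = arctan(80.3/13.77) = 1.40 rad.
Time lag = φ / ω = 1.40 / 1.99×10^-7 = 7.03×10^6 s = 81.4 days.

81.4 days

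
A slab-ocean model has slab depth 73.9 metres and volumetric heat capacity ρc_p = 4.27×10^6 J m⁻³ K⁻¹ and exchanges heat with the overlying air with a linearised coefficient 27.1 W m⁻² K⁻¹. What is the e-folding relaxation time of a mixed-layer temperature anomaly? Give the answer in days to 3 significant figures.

Areal heat capacity C = ρc_p × D = 4.27×10^6 × 73.9 = 3.16×10^8 J m⁻² K⁻¹.
Relaxation time τ = C / λ = 3.16×10^8 / 27.1 = 1.16×10^7 s.
In days: 1.16×10^7 s / (86400 s/day) = 135 days.

135 days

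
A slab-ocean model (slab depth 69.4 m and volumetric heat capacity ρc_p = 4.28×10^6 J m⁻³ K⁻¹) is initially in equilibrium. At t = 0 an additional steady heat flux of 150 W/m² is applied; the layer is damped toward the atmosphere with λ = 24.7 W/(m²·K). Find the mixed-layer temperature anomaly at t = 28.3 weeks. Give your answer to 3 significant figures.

4.61 K

Areal heat capacity C = ρc_p × D = 4.28×10^6 × 69.4 = 2.97×10^8 J/(m²·K).
τ = C / λ = 2.97×10^8 / 24.7 = 1.20×10^7 s.
Equilibrium anomaly ΔT_eq = F / λ = 150 / 24.7 = 6.07 K.
t = 28.3 weeks = 1.71×10^7 s, so t/τ = 1.42.
ΔT(t) = ΔT_eq (1 − e^(−t/τ)) = 6.07 × (1 − e^−1.42) = 4.61 K.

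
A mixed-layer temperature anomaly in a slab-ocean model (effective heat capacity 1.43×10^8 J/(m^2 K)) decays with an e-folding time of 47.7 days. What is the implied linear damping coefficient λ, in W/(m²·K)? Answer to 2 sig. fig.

Areal heat capacity C = 1.43×10^8 J/(m^2 K) (given).
τ = 47.7 days = 4.12×10^6 s.
λ = C / τ = 1.43×10^8 / 4.12×10^6 = 34.7 W/(m²·K).

35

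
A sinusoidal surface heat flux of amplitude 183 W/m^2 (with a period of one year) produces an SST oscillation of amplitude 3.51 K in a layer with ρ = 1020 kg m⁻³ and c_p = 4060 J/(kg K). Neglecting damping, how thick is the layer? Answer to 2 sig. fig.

63 m

ω = 2π / 3.15×10^7 s = 1.99×10^-7 s⁻¹.
Required C = F₀ / (A ω) = 183 / (3.51 × 1.99×10^-7) = 2.62×10^8 J/(m²·K).
D = C / (ρ c_p) = 2.62×10^8 / (1020 × 4060) = 63.2 m.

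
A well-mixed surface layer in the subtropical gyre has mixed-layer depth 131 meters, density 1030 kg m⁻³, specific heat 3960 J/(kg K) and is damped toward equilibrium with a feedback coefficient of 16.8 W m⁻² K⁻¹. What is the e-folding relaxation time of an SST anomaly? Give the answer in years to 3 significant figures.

1.01 years

Areal heat capacity C = ρ c_p D = 1030 × 3960 × 131 = 5.34×10^8 J/(m²·K).
Relaxation time τ = C / λ = 5.34×10^8 / 16.8 = 3.18×10^7 s.
In years: 3.18×10^7 s / (3.156×10^7 s/year) = 1.01 years.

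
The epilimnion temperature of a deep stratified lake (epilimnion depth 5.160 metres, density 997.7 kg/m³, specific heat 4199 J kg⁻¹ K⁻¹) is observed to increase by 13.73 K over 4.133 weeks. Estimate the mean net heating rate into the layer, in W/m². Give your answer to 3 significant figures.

Areal heat capacity C = ρ c_p D = 997.7 × 4199 × 5.160 = 2.16×10^7 J/(m^2 K).
Required heat per unit area: Q = C ΔT = 2.16×10^7 × 13.73 = 2.97×10^8 J/m².
Flux F = Q / Δt = 2.97×10^8 / 2.50×10^6 s = 119 W/m².

119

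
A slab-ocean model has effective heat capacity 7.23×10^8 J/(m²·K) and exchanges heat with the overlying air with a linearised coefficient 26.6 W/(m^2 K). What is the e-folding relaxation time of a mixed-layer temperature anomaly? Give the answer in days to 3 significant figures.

315 days

Areal heat capacity C = 7.23×10^8 J/(m²·K) (given).
Relaxation time τ = C / λ = 7.23×10^8 / 26.6 = 2.72×10^7 s.
In days: 2.72×10^7 s / (86400 s/day) = 315 days.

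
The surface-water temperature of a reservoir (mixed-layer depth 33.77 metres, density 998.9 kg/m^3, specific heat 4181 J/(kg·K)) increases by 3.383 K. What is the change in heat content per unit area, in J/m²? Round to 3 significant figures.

4.77×10^8

Areal heat capacity C = ρ c_p D = 998.9 × 4181 × 33.77 = 1.41×10^8 J m⁻² K⁻¹.
ΔQ = C ΔT = 1.41×10^8 × 3.383 = 4.77×10^8 J/m².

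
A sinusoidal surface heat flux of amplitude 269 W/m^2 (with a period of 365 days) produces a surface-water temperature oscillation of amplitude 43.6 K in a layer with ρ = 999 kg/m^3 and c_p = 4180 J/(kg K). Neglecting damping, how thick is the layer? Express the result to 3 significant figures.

7.42 m

ω = 2π / 3.15×10^7 s = 1.99×10^-7 s⁻¹.
Required C = F₀ / (A ω) = 269 / (43.6 × 1.99×10^-7) = 3.10×10^7 J/(m²·K).
D = C / (ρ c_p) = 3.10×10^7 / (999 × 4180) = 7.42 m.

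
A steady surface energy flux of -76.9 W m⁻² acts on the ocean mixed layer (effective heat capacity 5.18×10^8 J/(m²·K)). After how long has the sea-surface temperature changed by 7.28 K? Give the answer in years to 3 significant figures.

Areal heat capacity C = 5.18×10^8 J/(m²·K) (given).
Time required: Δt = C ΔT / F = 5.18×10^8 × -7.28 / -76.9 = 4.90×10^7 s.
In years: 4.90×10^7 s / (3.156×10^7 s/year) = 1.55 years.

1.55 years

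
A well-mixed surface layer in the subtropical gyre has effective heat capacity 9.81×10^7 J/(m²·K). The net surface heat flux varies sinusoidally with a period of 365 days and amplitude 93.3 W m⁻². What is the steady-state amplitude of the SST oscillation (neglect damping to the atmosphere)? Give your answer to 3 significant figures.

4.77 K

Areal heat capacity C = 9.81×10^7 J/(m²·K) (given).
Angular frequency ω = 2π / T = 2π / 3.15×10^7 s = 1.99×10^-7 s⁻¹.
Cω = 9.81×10^7 × 1.99×10^-7 = 19.5 W/(m²·K).
Amplitude A = F₀ / (Cω) = 93.3 / 19.5 = 4.77 K.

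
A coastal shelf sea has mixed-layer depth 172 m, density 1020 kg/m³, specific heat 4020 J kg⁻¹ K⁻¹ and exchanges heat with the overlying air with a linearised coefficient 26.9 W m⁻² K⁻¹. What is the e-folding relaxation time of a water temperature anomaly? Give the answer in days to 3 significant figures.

Areal heat capacity C = ρ c_p D = 1020 × 4020 × 172 = 7.05×10^8 J m⁻² K⁻¹.
Relaxation time τ = C / λ = 7.05×10^8 / 26.9 = 2.62×10^7 s.
In days: 2.62×10^7 s / (86400 s/day) = 303 days.

303 days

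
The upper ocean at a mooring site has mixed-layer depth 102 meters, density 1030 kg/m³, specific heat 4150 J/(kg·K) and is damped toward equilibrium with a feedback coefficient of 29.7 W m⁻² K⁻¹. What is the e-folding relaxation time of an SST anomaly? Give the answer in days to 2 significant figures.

Areal heat capacity C = ρ c_p D = 1030 × 4150 × 102 = 4.36×10^8 J/(m^2 K).
Relaxation time τ = C / λ = 4.36×10^8 / 29.7 = 1.47×10^7 s.
In days: 1.47×10^7 s / (86400 s/day) = 170 days.

170 days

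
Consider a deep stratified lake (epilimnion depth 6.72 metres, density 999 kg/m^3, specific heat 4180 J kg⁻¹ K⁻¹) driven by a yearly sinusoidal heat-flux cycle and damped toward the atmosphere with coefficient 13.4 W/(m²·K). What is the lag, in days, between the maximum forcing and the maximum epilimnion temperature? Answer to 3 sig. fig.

Areal heat capacity C = ρ c_p D = 999 × 4180 × 6.72 = 2.81×10^7 J m⁻² K⁻¹.
ω = 2π / 3.15×10^7 s = 1.99×10^-7 s⁻¹.
Phase lag φ = arctan(Cω/λ) = arctan(5.59/13.4) = 0.395 rad.
Time lag = φ / ω = 0.395 / 1.99×10^-7 = 1.98×10^6 s = 23.0 days.

23.0 days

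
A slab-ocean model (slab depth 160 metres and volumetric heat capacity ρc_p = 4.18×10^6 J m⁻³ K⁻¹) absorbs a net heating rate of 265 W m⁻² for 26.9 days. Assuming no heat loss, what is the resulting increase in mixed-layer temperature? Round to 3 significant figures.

Areal heat capacity C = ρc_p × D = 4.18×10^6 × 160 = 6.69×10^8 J/(m²·K).
Net heat input Q = F Δt = 265 × (26.9 days × 86400 s/day) = 6.16×10^8 J/m².
ΔT = Q / C = 6.16×10^8 / 6.69×10^8 = 0.921 K.

0.921 K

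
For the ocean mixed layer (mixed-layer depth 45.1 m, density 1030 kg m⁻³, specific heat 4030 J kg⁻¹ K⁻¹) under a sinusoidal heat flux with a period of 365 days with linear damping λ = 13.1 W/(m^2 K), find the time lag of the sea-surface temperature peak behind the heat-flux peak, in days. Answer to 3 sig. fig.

Areal heat capacity C = ρ c_p D = 1030 × 4030 × 45.1 = 1.87×10^8 J/(m²·K).
ω = 2π / 3.15×10^7 s = 1.99×10^-7 s⁻¹.
Phase lag φ = arctan(Cω/λ) = arctan(37.3/13.1) = 1.23 rad.
Time lag = φ / ω = 1.23 / 1.99×10^-7 = 6.19×10^6 s = 71.6 days.

71.6 days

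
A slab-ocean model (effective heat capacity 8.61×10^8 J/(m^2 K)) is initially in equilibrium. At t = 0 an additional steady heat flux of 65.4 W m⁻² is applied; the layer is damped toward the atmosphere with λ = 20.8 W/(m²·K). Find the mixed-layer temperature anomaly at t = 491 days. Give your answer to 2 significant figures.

Areal heat capacity C = 8.61×10^8 J/(m^2 K) (given).
τ = C / λ = 8.61×10^8 / 20.8 = 4.14×10^7 s.
Equilibrium anomaly ΔT_eq = F / λ = 65.4 / 20.8 = 3.14 K.
t = 491 days = 4.24×10^7 s, so t/τ = 1.02.
ΔT(t) = ΔT_eq (1 − e^(−t/τ)) = 3.14 × (1 − e^−1.02) = 2.02 K.

2.0 K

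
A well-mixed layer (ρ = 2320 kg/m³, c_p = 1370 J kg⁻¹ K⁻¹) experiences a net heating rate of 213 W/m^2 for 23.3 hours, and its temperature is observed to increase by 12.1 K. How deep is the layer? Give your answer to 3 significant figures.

0.465 m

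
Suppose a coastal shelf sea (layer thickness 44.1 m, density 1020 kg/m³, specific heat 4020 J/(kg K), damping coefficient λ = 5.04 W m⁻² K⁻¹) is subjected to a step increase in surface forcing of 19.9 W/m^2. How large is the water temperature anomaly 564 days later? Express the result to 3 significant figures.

Areal heat capacity C = ρ c_p D = 1020 × 4020 × 44.1 = 1.81×10^8 J/(m²·K).
τ = C / λ = 1.81×10^8 / 5.04 = 3.59×10^7 s.
Equilibrium anomaly ΔT_eq = F / λ = 19.9 / 5.04 = 3.95 K.
t = 564 days = 4.87×10^7 s, so t/τ = 1.36.
ΔT(t) = ΔT_eq (1 − e^(−t/τ)) = 3.95 × (1 − e^−1.36) = 2.93 K.

2.93 K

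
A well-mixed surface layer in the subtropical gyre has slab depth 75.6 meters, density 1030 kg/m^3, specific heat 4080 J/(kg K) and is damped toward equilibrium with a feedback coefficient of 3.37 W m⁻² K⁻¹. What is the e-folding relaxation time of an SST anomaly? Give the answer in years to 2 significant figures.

3.0 years

Areal heat capacity C = ρ c_p D = 1030 × 4080 × 75.6 = 3.18×10^8 J/(m²·K).
Relaxation time τ = C / λ = 3.18×10^8 / 3.37 = 9.43×10^7 s.
In years: 9.43×10^7 s / (3.156×10^7 s/year) = 2.99 years.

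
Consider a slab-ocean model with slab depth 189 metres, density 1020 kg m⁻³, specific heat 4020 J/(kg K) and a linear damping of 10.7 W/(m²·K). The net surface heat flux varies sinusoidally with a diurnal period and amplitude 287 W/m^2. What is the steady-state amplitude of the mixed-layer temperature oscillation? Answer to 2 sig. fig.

Areal heat capacity C = ρ c_p D = 1020 × 4020 × 189 = 7.75×10^8 J/(m^2 K).
Angular frequency ω = 2π / T = 2π / 86400 s = 7.27×10^-5 s⁻¹.
√((Cω)² + λ²) = √((56400)² + 10.7²) = 56400 W/(m²·K).
Amplitude A = F₀ / √((Cω)²+λ²) = 287 / 56400 = 0.00509 K.

0.0051 K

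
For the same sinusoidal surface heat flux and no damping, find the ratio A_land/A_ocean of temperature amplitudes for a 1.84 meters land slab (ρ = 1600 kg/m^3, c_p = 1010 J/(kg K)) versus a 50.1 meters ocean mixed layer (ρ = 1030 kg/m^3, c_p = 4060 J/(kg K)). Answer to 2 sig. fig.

C_ocean = 1030 × 4060 × 50.1 = 2.10×10^8 J/(m²·K).
C_land = 1600 × 1010 × 1.84 = 2.97×10^6 J/(m²·K).
Undamped amplitude ∝ 1/C, so A_land/A_ocean = C_ocean/C_land = 70.5.

70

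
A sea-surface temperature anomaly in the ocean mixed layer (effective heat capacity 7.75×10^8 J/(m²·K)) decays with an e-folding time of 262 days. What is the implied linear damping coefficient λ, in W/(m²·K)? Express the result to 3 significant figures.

34.2

Areal heat capacity C = 7.75×10^8 J/(m²·K) (given).
τ = 262 days = 2.26×10^7 s.
λ = C / τ = 7.75×10^8 / 2.26×10^7 = 34.2 W/(m²·K).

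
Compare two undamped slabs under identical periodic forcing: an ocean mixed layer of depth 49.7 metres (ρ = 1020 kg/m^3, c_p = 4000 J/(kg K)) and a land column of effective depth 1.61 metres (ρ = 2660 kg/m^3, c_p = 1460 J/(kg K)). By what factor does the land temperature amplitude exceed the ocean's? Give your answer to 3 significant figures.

C_ocean = 1020 × 4000 × 49.7 = 2.03×10^8 J/(m²·K).
C_land = 2660 × 1460 × 1.61 = 6.25×10^6 J/(m²·K).
Undamped amplitude ∝ 1/C, so A_land/A_ocean = C_ocean/C_land = 32.4.

32.4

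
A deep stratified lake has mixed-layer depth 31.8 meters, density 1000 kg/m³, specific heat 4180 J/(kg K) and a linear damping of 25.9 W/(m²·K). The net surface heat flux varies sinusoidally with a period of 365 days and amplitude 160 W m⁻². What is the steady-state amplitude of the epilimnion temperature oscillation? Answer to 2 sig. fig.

Areal heat capacity C = ρ c_p D = 1000 × 4180 × 31.8 = 1.33×10^8 J/(m²·K).
Angular frequency ω = 2π / T = 2π / 3.15×10^7 s = 1.99×10^-7 s⁻¹.
√((Cω)² + λ²) = √((26.5)² + 25.9²) = 37.0 W/(m²·K).
Amplitude A = F₀ / √((Cω)²+λ²) = 160 / 37.0 = 4.32 K.

4.3 K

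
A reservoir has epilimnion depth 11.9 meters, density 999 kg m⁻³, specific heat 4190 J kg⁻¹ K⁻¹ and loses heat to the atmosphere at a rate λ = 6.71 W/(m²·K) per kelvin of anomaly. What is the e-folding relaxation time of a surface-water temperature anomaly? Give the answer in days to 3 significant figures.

85.9 days

Areal heat capacity C = ρ c_p D = 999 × 4190 × 11.9 = 4.98×10^7 J/(m^2 K).
Relaxation time τ = C / λ = 4.98×10^7 / 6.71 = 7.42×10^6 s.
In days: 7.42×10^6 s / (86400 s/day) = 85.9 days.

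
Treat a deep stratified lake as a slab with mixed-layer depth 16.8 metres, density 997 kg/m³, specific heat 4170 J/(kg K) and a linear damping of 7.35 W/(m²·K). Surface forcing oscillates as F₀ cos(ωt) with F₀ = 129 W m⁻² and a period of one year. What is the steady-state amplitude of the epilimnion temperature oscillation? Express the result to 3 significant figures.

Areal heat capacity C = ρ c_p D = 997 × 4170 × 16.8 = 6.98×10^7 J/(m^2 K).
Angular frequency ω = 2π / T = 2π / 3.15×10^7 s = 1.99×10^-7 s⁻¹.
√((Cω)² + λ²) = √((13.9)² + 7.35²) = 15.7 W/(m²·K).
Amplitude A = F₀ / √((Cω)²+λ²) = 129 / 15.7 = 8.20 K.

8.20 K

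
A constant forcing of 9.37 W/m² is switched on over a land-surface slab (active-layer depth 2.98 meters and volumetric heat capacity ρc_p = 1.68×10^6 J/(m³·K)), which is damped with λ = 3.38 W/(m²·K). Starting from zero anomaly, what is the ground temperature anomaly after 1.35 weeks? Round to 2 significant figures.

1.2 K

Areal heat capacity C = ρc_p × D = 1.68×10^6 × 2.98 = 5.01×10^6 J/(m²·K).
τ = C / λ = 5.01×10^6 / 3.38 = 1.48×10^6 s.
Equilibrium anomaly ΔT_eq = F / λ = 9.37 / 3.38 = 2.77 K.
t = 1.35 weeks = 8.16×10^5 s, so t/τ = 0.551.
ΔT(t) = ΔT_eq (1 − e^(−t/τ)) = 2.77 × (1 − e^−0.551) = 1.17 K.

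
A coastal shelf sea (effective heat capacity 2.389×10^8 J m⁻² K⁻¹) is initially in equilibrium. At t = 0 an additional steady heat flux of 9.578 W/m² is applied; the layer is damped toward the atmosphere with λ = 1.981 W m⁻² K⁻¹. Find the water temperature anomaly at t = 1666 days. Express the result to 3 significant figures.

Areal heat capacity C = 2.389×10^8 J m⁻² K⁻¹ (given).
τ = C / λ = 2.39×10^8 / 1.981 = 1.21×10^8 s.
Equilibrium anomaly ΔT_eq = F / λ = 9.578 / 1.981 = 4.83 K.
t = 1666 days = 1.44×10^8 s, so t/τ = 1.19.
ΔT(t) = ΔT_eq (1 − e^(−t/τ)) = 4.83 × (1 − e^−1.19) = 3.37 K.

3.37 K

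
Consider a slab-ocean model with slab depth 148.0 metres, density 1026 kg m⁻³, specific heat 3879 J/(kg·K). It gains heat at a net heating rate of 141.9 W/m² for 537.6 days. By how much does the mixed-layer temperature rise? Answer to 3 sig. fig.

Areal heat capacity C = ρ c_p D = 1026 × 3879 × 148.0 = 5.89×10^8 J m⁻² K⁻¹.
Net heat input Q = F Δt = 141.9 × (537.6 days × 86400 s/day) = 6.59×10^9 J/m².
ΔT = Q / C = 6.59×10^9 / 5.89×10^8 = 11.2 K.

11.2 K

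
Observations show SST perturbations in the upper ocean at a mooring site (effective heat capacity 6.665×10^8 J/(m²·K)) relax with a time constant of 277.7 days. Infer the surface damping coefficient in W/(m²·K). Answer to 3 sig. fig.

27.8

Areal heat capacity C = 6.665×10^8 J/(m²·K) (given).
τ = 277.7 days = 2.40×10^7 s.
λ = C / τ = 6.66×10^8 / 2.40×10^7 = 27.8 W/(m²·K).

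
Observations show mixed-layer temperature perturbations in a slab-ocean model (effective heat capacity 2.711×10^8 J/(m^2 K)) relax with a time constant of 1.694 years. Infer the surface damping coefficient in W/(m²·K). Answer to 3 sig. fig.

5.07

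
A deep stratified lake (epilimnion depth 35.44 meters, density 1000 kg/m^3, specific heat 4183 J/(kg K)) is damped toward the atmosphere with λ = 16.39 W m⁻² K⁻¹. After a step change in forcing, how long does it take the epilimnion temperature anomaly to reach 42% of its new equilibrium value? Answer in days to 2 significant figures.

Areal heat capacity C = ρ c_p D = 1000 × 4183 × 35.44 = 1.48×10^8 J/(m^2 K).
τ = C / λ = 1.48×10^8 / 16.39 = 9.04×10^6 s.
Fraction reached: 1 − e^(−t/τ) = 0.42 ⇒ t = −τ ln(1 − 0.42) = τ × 0.545.
t = 4.93×10^6 s = 57.0 days.

57 days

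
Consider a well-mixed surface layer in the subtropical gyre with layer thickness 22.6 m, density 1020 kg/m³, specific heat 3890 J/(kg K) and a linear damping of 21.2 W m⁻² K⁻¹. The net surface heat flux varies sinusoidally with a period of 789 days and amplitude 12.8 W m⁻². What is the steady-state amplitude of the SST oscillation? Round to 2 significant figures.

Areal heat capacity C = ρ c_p D = 1020 × 3890 × 22.6 = 8.97×10^7 J/(m^2 K).
Angular frequency ω = 2π / T = 2π / 6.82×10^7 s = 9.22×10^-8 s⁻¹.
√((Cω)² + λ²) = √((8.27)² + 21.2²) = 22.8 W/(m²·K).
Amplitude A = F₀ / √((Cω)²+λ²) = 12.8 / 22.8 = 0.563 K.

0.56 K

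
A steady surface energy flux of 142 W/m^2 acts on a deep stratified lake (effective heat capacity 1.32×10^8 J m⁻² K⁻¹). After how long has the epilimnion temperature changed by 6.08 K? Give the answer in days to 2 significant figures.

Areal heat capacity C = 1.32×10^8 J m⁻² K⁻¹ (given).
Time required: Δt = C ΔT / F = 1.32×10^8 × 6.08 / 142 = 5.65×10^6 s.
In days: 5.65×10^6 s / (86400 s/day) = 65.4 days.

65 days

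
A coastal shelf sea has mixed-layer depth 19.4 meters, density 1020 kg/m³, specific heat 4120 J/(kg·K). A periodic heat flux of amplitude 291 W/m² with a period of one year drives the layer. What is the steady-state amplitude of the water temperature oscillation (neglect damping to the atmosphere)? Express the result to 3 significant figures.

Areal heat capacity C = ρ c_p D = 1020 × 4120 × 19.4 = 8.15×10^7 J/(m²·K).
Angular frequency ω = 2π / T = 2π / 3.15×10^7 s = 1.99×10^-7 s⁻¹.
Cω = 8.15×10^7 × 1.99×10^-7 = 16.2 W/(m²·K).
Amplitude A = F₀ / (Cω) = 291 / 16.2 = 17.9 K.

17.9 K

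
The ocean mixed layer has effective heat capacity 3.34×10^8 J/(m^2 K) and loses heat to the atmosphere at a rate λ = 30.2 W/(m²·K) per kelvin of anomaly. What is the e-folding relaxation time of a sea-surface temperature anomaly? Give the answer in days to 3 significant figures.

Areal heat capacity C = 3.34×10^8 J/(m^2 K) (given).
Relaxation time τ = C / λ = 3.34×10^8 / 30.2 = 1.11×10^7 s.
In days: 1.11×10^7 s / (86400 s/day) = 128 days.

128 days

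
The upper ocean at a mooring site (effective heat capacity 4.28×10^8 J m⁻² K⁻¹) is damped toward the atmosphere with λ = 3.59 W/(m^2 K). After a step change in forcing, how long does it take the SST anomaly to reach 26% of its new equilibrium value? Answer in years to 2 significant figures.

1.1 years

Areal heat capacity C = 4.28×10^8 J m⁻² K⁻¹ (given).
τ = C / λ = 4.28×10^8 / 3.59 = 1.19×10^8 s.
Fraction reached: 1 − e^(−t/τ) = 0.26 ⇒ t = −τ ln(1 − 0.26) = τ × 0.301.
t = 3.59×10^7 s = 1.14 years.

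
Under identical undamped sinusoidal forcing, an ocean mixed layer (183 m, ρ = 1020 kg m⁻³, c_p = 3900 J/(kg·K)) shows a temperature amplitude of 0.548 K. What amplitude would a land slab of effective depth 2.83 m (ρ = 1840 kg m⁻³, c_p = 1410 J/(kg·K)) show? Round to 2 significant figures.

54 K

C_ocean = 7.28×10^8 J/(m²·K); C_land = 7.34×10^6 J/(m²·K).
A ∝ 1/C ⇒ A_land = A_ocean × C_ocean/C_land = 0.548 × 99.1 = 54.3 K.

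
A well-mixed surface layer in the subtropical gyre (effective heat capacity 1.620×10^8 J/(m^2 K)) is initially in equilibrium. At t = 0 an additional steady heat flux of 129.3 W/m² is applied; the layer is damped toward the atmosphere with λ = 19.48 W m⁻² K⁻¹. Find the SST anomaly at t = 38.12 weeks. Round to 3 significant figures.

6.22 K

Areal heat capacity C = 1.620×10^8 J/(m^2 K) (given).
τ = C / λ = 1.62×10^8 / 19.48 = 8.32×10^6 s.
Equilibrium anomaly ΔT_eq = F / λ = 129.3 / 19.48 = 6.64 K.
t = 38.12 weeks = 2.31×10^7 s, so t/τ = 2.77.
ΔT(t) = ΔT_eq (1 − e^(−t/τ)) = 6.64 × (1 − e^−2.77) = 6.22 K.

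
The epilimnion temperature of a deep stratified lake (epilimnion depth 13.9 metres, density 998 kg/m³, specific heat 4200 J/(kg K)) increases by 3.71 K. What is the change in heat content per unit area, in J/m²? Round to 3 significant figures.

Areal heat capacity C = ρ c_p D = 998 × 4200 × 13.9 = 5.83×10^7 J/(m^2 K).
ΔQ = C ΔT = 5.83×10^7 × 3.71 = 2.16×10^8 J/m².

2.16×10^8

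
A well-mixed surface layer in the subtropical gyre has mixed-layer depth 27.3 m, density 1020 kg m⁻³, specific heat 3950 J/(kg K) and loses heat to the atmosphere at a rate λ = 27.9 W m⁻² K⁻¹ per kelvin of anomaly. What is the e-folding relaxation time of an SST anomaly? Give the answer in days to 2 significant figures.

Areal heat capacity C = ρ c_p D = 1020 × 3950 × 27.3 = 1.10×10^8 J/(m²·K).
Relaxation time τ = C / λ = 1.10×10^8 / 27.9 = 3.94×10^6 s.
In days: 3.94×10^6 s / (86400 s/day) = 45.6 days.

46 days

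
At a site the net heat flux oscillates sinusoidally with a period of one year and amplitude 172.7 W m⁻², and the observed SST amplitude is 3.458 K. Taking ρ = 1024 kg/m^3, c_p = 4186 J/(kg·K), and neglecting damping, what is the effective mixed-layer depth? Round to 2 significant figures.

ω = 2π / 3.15×10^7 s = 1.99×10^-7 s⁻¹.
Required C = F₀ / (A ω) = 172.7 / (3.458 × 1.99×10^-7) = 2.51×10^8 J/(m²·K).
D = C / (ρ c_p) = 2.51×10^8 / (1024 × 4186) = 58.5 m.

58 m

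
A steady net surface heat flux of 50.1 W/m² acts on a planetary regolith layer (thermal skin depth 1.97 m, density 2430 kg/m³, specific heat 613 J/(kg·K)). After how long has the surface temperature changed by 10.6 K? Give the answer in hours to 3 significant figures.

Areal heat capacity C = ρ c_p D = 2430 × 613 × 1.97 = 2.93×10^6 J/(m^2 K).
Time required: Δt = C ΔT / F = 2.93×10^6 × 10.6 / 50.1 = 6.21×10^5 s.
In hours: 6.21×10^5 s / (3600 s/hour) = 172 hours.

172 hours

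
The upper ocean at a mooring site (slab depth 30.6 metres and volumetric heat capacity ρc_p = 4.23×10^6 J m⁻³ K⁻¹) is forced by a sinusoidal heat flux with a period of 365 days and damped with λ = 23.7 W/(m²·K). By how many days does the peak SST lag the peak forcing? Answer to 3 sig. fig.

Areal heat capacity C = ρc_p × D = 4.23×10^6 × 30.6 = 1.29×10^8 J/(m^2 K).
ω = 2π / 3.15×10^7 s = 1.99×10^-7 s⁻¹.
Phase lag φ = arctan(Cω/λ) = arctan(25.8/23.7) = 0.828 rad.
Time lag = φ / ω = 0.828 / 1.99×10^-7 = 4.15×10^6 s = 48.1 days.

48.1 days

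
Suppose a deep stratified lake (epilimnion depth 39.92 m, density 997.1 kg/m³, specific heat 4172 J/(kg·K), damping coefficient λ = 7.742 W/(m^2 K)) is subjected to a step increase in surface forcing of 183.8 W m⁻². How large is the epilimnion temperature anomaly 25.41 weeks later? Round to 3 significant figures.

12.1 K

Areal heat capacity C = ρ c_p D = 997.1 × 4172 × 39.92 = 1.66×10^8 J/(m²·K).
τ = C / λ = 1.66×10^8 / 7.742 = 2.14×10^7 s.
Equilibrium anomaly ΔT_eq = F / λ = 183.8 / 7.742 = 23.7 K.
t = 25.41 weeks = 1.54×10^7 s, so t/τ = 0.716.
ΔT(t) = ΔT_eq (1 − e^(−t/τ)) = 23.7 × (1 − e^−0.716) = 12.1 K.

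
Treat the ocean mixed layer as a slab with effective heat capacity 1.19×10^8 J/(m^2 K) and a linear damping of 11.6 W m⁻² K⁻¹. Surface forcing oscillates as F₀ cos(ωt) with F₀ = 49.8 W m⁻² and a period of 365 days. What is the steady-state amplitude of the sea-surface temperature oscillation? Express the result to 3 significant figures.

1.89 K

Areal heat capacity C = 1.19×10^8 J/(m^2 K) (given).
Angular frequency ω = 2π / T = 2π / 3.15×10^7 s = 1.99×10^-7 s⁻¹.
√((Cω)² + λ²) = √((23.7)² + 11.6²) = 26.4 W/(m²·K).
Amplitude A = F₀ / √((Cω)²+λ²) = 49.8 / 26.4 = 1.89 K.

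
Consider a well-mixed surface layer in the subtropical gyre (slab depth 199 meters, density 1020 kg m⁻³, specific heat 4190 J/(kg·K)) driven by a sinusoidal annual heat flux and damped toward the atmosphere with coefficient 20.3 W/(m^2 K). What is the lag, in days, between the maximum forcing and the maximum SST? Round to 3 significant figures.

Areal heat capacity C = ρ c_p D = 1020 × 4190 × 199 = 8.50×10^8 J/(m²·K).
ω = 2π / 3.15×10^7 s = 1.99×10^-7 s⁻¹.
Phase lag φ = arctan(Cω/λ) = arctan(169/20.3) = 1.45 rad.
Time lag = φ / ω = 1.45 / 1.99×10^-7 = 7.29×10^6 s = 84.3 days.

84.3 days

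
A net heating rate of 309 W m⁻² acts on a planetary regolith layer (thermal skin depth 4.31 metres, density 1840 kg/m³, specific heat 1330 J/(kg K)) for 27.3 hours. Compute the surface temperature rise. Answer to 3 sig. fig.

Areal heat capacity C = ρ c_p D = 1840 × 1330 × 4.31 = 1.05×10^7 J/(m^2 K).
Net heat input Q = F Δt = 309 × (27.3 hours × 3600 s/hour) = 3.04×10^7 J/m².
ΔT = Q / C = 3.04×10^7 / 1.05×10^7 = 2.88 K.

2.88 K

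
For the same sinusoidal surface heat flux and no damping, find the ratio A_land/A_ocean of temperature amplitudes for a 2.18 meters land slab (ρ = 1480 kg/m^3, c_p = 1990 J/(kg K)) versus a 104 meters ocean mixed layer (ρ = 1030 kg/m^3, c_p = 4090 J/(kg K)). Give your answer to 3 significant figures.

C_ocean = 1030 × 4090 × 104 = 4.38×10^8 J/(m²·K).
C_land = 1480 × 1990 × 2.18 = 6.42×10^6 J/(m²·K).
Undamped amplitude ∝ 1/C, so A_land/A_ocean = C_ocean/C_land = 68.2.

68.2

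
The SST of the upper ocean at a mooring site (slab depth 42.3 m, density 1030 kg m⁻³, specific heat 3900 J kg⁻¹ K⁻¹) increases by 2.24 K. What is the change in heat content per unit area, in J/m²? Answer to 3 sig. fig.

Areal heat capacity C = ρ c_p D = 1030 × 3900 × 42.3 = 1.70×10^8 J/(m^2 K).
ΔQ = C ΔT = 1.70×10^8 × 2.24 = 3.81×10^8 J/m².

3.81×10^8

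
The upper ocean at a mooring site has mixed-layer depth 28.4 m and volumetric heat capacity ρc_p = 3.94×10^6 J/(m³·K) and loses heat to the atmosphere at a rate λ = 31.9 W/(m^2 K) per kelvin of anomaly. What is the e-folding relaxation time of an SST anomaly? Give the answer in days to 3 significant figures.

40.6 days

Areal heat capacity C = ρc_p × D = 3.94×10^6 × 28.4 = 1.12×10^8 J/(m^2 K).
Relaxation time τ = C / λ = 1.12×10^8 / 31.9 = 3.51×10^6 s.
In days: 3.51×10^6 s / (86400 s/day) = 40.6 days.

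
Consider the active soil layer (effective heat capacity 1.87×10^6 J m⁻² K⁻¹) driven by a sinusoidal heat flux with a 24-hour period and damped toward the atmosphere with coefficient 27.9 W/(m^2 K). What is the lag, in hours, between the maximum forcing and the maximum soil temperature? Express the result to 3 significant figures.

Areal heat capacity C = 1.87×10^6 J m⁻² K⁻¹ (given).
ω = 2π / 86400 s = 7.27×10^-5 s⁻¹.
Phase lag φ = arctan(Cω/λ) = arctan(136/27.9) = 1.37 rad.
Time lag = φ / ω = 1.37 / 7.27×10^-5 = 18800 s = 5.23 hours.

5.23 hours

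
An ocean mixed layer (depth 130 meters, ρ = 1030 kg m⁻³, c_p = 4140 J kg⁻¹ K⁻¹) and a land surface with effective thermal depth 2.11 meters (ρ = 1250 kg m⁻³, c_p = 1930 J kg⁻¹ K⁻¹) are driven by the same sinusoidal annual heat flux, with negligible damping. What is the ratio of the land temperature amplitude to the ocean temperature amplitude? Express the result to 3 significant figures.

C_ocean = 1030 × 4140 × 130 = 5.54×10^8 J/(m²·K).
C_land = 1250 × 1930 × 2.11 = 5.09×10^6 J/(m²·K).
Undamped amplitude ∝ 1/C, so A_land/A_ocean = C_ocean/C_land = 109.

109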